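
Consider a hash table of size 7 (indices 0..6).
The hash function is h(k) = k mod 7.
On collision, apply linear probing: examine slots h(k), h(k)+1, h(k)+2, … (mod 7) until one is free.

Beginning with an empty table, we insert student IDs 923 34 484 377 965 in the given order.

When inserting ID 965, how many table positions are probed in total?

Insert 923: h=6, slot 6 empty => index 6.
Insert 34: h=6, slot 6 occupied => index 0.
Insert 484: h=1, slot 1 empty => index 1.
Insert 377: h=6, slots 6,0,1 occupied => index 2.
Insert 965: h=6, slots 6,0,1,2 occupied => index 3.
Table: [34, 484, 377, 965, _, _, 923]

5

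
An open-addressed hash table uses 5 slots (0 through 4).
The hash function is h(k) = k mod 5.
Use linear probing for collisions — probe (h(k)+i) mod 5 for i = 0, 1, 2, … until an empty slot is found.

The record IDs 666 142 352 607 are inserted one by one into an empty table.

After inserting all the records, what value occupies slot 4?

666: h=1 => slot 1
142: h=2 => slot 2
352: h=2, probe 2,3 => slot 3
607: h=2, probe 2,3,4 => slot 4
Table: [., 666, 142, 352, 607]

607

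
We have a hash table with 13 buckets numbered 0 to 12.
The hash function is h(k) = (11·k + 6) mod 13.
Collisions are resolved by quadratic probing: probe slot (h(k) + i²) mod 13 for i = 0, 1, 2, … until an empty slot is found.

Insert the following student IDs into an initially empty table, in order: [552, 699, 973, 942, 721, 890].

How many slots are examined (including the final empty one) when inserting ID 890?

4

552 hashes to 7; slot 7 is free => place at 7.
699 hashes to 12; slot 12 is free => place at 12.
973 hashes to 10; slot 10 is free => place at 10.
942 hashes to 7; 7 taken => place at 8.
721 hashes to 7; 7,8 taken => place at 11.
890 hashes to 7; 7,8,11 taken => place at 3.
Table: [∅, ∅, ∅, 890, ∅, ∅, ∅, 552, 942, ∅, 973, 721, 699]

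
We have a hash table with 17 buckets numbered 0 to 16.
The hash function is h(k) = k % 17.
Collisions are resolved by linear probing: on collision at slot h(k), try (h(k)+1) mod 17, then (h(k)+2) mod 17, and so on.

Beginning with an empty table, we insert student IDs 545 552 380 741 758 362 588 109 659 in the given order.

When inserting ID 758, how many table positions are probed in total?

Insert 545: h=1, slot 1 empty → index 1.
Insert 552: h=8, slot 8 empty → index 8.
Insert 380: h=6, slot 6 empty → index 6.
Insert 741: h=10, slot 10 empty → index 10.
Insert 758: h=10, slot 10 occupied → index 11.
Insert 362: h=5, slot 5 empty → index 5.
Insert 588: h=10, slots 10,11 occupied → index 12.
Insert 109: h=7, slot 7 empty → index 7.
Insert 659: h=13, slot 13 empty → index 13.
Table: [., 545, ., ., ., 362, 380, 109, 552, ., 741, 758, 588, 659, ., ., .]

2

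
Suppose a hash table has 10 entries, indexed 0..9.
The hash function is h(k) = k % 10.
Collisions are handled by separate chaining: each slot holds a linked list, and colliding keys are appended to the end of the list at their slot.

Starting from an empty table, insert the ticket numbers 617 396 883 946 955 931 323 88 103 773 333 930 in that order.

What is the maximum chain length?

5

Insert 617: h=7, bucket 7 empty → new chain.
Insert 396: h=6, bucket 6 empty → new chain.
Insert 883: h=3, bucket 3 empty → new chain.
Insert 946: h=6, bucket 6 nonempty → append to chain.
Insert 955: h=5, bucket 5 empty → new chain.
Insert 931: h=1, bucket 1 empty → new chain.
Insert 323: h=3, bucket 3 nonempty → append to chain.
Insert 88: h=8, bucket 8 empty → new chain.
Insert 103: h=3, bucket 3 nonempty → append to chain.
Insert 773: h=3, bucket 3 nonempty → append to chain.
Insert 333: h=3, bucket 3 nonempty → append to chain.
Insert 930: h=0, bucket 0 empty → new chain.
Final buckets:
0: 930
1: 931
2: -
3: 883 -> 323 -> 103 -> 773 -> 333
4: -
5: 955
6: 396 -> 946
7: 617
8: 88
9: -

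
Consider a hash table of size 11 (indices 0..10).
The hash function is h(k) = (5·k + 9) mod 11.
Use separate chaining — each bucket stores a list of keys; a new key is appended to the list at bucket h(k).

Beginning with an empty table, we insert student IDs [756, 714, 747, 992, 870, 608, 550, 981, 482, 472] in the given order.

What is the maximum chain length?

3

756 → bucket 5
714 → bucket 4
747 → bucket 4 (collision)
992 → bucket 8
870 → bucket 3
608 → bucket 2
550 → bucket 9
981 → bucket 8 (collision)
482 → bucket 10
472 → bucket 4 (collision)
Final buckets:
0: _
1: _
2: 608
3: 870
4: 714 -> 747 -> 472
5: 756
6: _
7: _
8: 992 -> 981
9: 550
10: 482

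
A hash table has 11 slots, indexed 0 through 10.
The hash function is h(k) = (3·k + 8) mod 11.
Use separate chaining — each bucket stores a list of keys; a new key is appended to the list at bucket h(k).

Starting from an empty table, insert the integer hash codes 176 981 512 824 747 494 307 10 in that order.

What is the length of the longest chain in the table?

5

176 -> bucket 8
981 -> bucket 3
512 -> bucket 4
824 -> bucket 5
747 -> bucket 5 (collision)
494 -> bucket 5 (collision)
307 -> bucket 5 (collision)
10 -> bucket 5 (collision)
Final buckets:
0: _
1: _
2: _
3: 981
4: 512
5: 824 -> 747 -> 494 -> 307 -> 10
6: _
7: _
8: 176
9: _
10: _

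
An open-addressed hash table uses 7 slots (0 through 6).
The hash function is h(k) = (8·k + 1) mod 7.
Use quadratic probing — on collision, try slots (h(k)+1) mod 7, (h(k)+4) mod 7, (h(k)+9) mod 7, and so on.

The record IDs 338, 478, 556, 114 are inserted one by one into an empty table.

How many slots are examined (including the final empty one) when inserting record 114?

3

338: h=3 → slot 3
478: h=3, probe 3,4 → slot 4
556: h=4, probe 4,5 → slot 5
114: h=3, probe 3,4,0 → slot 0
Table: [114, _, _, 338, 478, 556, _]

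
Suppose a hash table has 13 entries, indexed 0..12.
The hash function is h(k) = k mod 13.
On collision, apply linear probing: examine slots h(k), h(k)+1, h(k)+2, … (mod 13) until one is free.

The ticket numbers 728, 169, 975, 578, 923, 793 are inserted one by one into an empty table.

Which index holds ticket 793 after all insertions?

Insert 728: h=0, slot 0 empty -> index 0.
Insert 169: h=0, slot 0 occupied -> index 1.
Insert 975: h=0, slots 0,1 occupied -> index 2.
Insert 578: h=6, slot 6 empty -> index 6.
Insert 923: h=0, slots 0,1,2 occupied -> index 3.
Insert 793: h=0, slots 0,1,2,3 occupied -> index 4.
Table: [728, 169, 975, 923, 793, -, 578, -, -, -, -, -, -]

4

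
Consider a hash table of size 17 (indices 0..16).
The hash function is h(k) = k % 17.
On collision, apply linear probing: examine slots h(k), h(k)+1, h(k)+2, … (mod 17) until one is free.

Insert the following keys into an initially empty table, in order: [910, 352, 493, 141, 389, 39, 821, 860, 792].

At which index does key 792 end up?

910 hashes to 9; slot 9 is free → place at 9.
352 hashes to 12; slot 12 is free → place at 12.
493 hashes to 0; slot 0 is free → place at 0.
141 hashes to 5; slot 5 is free → place at 5.
389 hashes to 15; slot 15 is free → place at 15.
39 hashes to 5; 5 taken → place at 6.
821 hashes to 5; 5,6 taken → place at 7.
860 hashes to 10; slot 10 is free → place at 10.
792 hashes to 10; 10 taken → place at 11.
Table: [493, ., ., ., ., 141, 39, 821, ., 910, 860, 792, 352, ., ., 389, .]

11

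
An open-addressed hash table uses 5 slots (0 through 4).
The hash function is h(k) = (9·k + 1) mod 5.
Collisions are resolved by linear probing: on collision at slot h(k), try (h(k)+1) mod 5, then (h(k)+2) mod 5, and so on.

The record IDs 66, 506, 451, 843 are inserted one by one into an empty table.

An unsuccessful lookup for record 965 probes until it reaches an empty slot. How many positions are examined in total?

4

66: h=0 → slot 0
506: h=0, probe 0,1 → slot 1
451: h=0, probe 0,1,2 → slot 2
843: h=3 → slot 3
Table: [66, 506, 451, 843, ∅]
Lookup 965: h=1, probe 1,2,3,4 → slot 4 empty, not found.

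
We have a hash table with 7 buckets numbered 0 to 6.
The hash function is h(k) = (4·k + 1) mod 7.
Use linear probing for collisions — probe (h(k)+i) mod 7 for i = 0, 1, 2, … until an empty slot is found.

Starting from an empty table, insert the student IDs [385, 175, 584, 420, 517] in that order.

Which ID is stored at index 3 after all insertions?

420

385 hashes to 1; slot 1 is free → place at 1.
175 hashes to 1; 1 taken → place at 2.
584 hashes to 6; slot 6 is free → place at 6.
420 hashes to 1; 1,2 taken → place at 3.
517 hashes to 4; slot 4 is free → place at 4.
Table: [., 385, 175, 420, 517, ., 584]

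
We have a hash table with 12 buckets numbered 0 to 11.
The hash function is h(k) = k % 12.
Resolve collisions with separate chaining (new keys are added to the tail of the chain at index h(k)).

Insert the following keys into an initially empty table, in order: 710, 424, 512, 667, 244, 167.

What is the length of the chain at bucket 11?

710 -> bucket 2
424 -> bucket 4
512 -> bucket 8
667 -> bucket 7
244 -> bucket 4 (collision)
167 -> bucket 11
Final buckets:
0: ∅
1: ∅
2: 710
3: ∅
4: 424 -> 244
5: ∅
6: ∅
7: 667
8: 512
9: ∅
10: ∅
11: 167

1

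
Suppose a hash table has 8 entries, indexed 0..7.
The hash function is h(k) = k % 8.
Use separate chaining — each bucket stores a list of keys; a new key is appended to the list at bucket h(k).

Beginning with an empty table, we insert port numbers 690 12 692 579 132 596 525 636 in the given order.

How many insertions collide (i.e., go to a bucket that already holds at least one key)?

Insert 690: h=2, bucket 2 empty → new chain.
Insert 12: h=4, bucket 4 empty → new chain.
Insert 692: h=4, bucket 4 nonempty → append to chain.
Insert 579: h=3, bucket 3 empty → new chain.
Insert 132: h=4, bucket 4 nonempty → append to chain.
Insert 596: h=4, bucket 4 nonempty → append to chain.
Insert 525: h=5, bucket 5 empty → new chain.
Insert 636: h=4, bucket 4 nonempty → append to chain.
Final buckets:
0: .
1: .
2: 690
3: 579
4: 12 -> 692 -> 132 -> 596 -> 636
5: 525
6: .
7: .

4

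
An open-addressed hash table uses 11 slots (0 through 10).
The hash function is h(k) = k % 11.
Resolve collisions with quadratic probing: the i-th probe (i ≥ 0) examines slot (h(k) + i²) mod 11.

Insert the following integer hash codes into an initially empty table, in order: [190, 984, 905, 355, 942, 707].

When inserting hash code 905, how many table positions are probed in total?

190 hashes to 3; slot 3 is free → place at 3.
984 hashes to 5; slot 5 is free → place at 5.
905 hashes to 3; 3 taken → place at 4.
355 hashes to 3; 3,4 taken → place at 7.
942 hashes to 7; 7 taken → place at 8.
707 hashes to 3; 3,4,7 taken → place at 1.
Table: [-, 707, -, 190, 905, 984, -, 355, 942, -, -]

2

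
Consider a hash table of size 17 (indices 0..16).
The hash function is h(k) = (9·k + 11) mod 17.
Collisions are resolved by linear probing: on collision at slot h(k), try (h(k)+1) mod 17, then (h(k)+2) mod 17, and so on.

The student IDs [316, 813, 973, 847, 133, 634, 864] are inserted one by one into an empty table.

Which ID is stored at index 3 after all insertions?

Insert 316: h=16, slot 16 empty => index 16.
Insert 813: h=1, slot 1 empty => index 1.
Insert 973: h=13, slot 13 empty => index 13.
Insert 847: h=1, slot 1 occupied => index 2.
Insert 133: h=1, slots 1,2 occupied => index 3.
Insert 634: h=5, slot 5 empty => index 5.
Insert 864: h=1, slots 1,2,3 occupied => index 4.
Table: [_, 813, 847, 133, 864, 634, _, _, _, _, _, _, _, 973, _, _, 316]

133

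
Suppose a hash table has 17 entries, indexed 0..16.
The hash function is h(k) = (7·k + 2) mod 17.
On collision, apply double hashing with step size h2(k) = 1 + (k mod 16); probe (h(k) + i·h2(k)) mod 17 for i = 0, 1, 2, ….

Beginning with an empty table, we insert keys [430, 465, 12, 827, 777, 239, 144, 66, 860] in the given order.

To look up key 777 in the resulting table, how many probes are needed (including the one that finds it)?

Insert 430: h=3, slot 3 empty → index 3.
Insert 465: h=10, slot 10 empty → index 10.
Insert 12: h=1, slot 1 empty → index 1.
Insert 827: h=11, slot 11 empty → index 11.
Insert 777: h=1, h2=10, slots 1,11 occupied → index 4.
Insert 239: h=9, slot 9 empty → index 9.
Insert 144: h=7, slot 7 empty → index 7.
Insert 66: h=5, slot 5 empty → index 5.
Insert 860: h=4, h2=13, slot 4 occupied → index 0.
Table: [860, 12, ∅, 430, 777, 66, ∅, 144, ∅, 239, 465, 827, ∅, ∅, ∅, ∅, ∅]
Lookup 777: h=1, h2=10, probe 1,11,4 → found at 4.

3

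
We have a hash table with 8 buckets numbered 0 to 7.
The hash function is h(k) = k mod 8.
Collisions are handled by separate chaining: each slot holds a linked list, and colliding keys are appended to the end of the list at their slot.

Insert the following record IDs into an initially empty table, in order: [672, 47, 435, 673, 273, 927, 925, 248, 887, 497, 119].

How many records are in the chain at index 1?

3

Insert 672: h=0, bucket 0 empty -> new chain.
Insert 47: h=7, bucket 7 empty -> new chain.
Insert 435: h=3, bucket 3 empty -> new chain.
Insert 673: h=1, bucket 1 empty -> new chain.
Insert 273: h=1, bucket 1 nonempty -> append to chain.
Insert 927: h=7, bucket 7 nonempty -> append to chain.
Insert 925: h=5, bucket 5 empty -> new chain.
Insert 248: h=0, bucket 0 nonempty -> append to chain.
Insert 887: h=7, bucket 7 nonempty -> append to chain.
Insert 497: h=1, bucket 1 nonempty -> append to chain.
Insert 119: h=7, bucket 7 nonempty -> append to chain.
Final buckets:
0: 672 -> 248
1: 673 -> 273 -> 497
2: .
3: 435
4: .
5: 925
6: .
7: 47 -> 927 -> 887 -> 119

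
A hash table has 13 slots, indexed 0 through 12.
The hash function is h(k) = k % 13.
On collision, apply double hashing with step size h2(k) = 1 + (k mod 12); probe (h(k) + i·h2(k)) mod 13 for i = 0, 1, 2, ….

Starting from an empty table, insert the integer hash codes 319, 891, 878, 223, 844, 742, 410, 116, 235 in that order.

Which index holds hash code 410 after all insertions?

0

319: h=7 => slot 7
891: h=7, h2=4, probe 7,11 => slot 11
878: h=7, h2=3, probe 7,10 => slot 10
223: h=2 => slot 2
844: h=12 => slot 12
742: h=1 => slot 1
410: h=7, h2=3, probe 7,10,0 => slot 0
116: h=12, h2=9, probe 12,8 => slot 8
235: h=1, h2=8, probe 1,9 => slot 9
Table: [410, 742, 223, —, —, —, —, 319, 116, 235, 878, 891, 844]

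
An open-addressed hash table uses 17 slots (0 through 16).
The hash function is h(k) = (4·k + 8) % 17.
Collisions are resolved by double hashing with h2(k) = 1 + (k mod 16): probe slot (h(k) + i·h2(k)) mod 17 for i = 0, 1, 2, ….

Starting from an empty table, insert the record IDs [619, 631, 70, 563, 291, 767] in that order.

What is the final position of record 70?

6

619: h=2 -> slot 2
631: h=16 -> slot 16
70: h=16, h2=7, probe 16,6 -> slot 6
563: h=16, h2=4, probe 16,3 -> slot 3
291: h=16, h2=4, probe 16,3,7 -> slot 7
767: h=16, h2=16, probe 16,15 -> slot 15
Table: [-, -, 619, 563, -, -, 70, 291, -, -, -, -, -, -, -, 767, 631]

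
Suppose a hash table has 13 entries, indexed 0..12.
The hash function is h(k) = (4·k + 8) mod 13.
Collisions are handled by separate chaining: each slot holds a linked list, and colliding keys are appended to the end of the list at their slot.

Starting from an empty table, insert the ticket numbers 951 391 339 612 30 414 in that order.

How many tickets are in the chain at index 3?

951 → bucket 3
391 → bucket 12
339 → bucket 12 (collision)
612 → bucket 12 (collision)
30 → bucket 11
414 → bucket 0
Final buckets:
0: 414
1: -
2: -
3: 951
4: -
5: -
6: -
7: -
8: -
9: -
10: -
11: 30
12: 391 -> 339 -> 612

1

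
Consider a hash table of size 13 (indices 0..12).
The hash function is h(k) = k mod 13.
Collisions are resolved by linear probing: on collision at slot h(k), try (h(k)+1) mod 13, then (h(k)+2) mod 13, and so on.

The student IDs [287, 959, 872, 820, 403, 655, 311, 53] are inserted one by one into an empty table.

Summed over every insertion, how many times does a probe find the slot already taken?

287: h=1 -> slot 1
959: h=10 -> slot 10
872: h=1, probe 1,2 -> slot 2
820: h=1, probe 1,2,3 -> slot 3
403: h=0 -> slot 0
655: h=5 -> slot 5
311: h=12 -> slot 12
53: h=1, probe 1,2,3,4 -> slot 4
Table: [403, 287, 872, 820, 53, 655, ∅, ∅, ∅, ∅, 959, ∅, 311]

6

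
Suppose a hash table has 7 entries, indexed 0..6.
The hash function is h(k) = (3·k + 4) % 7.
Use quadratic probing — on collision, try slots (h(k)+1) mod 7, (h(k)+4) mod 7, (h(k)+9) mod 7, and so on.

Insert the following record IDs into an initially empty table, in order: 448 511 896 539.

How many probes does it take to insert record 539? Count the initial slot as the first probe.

4

448: h=4 -> slot 4
511: h=4, probe 4,5 -> slot 5
896: h=4, probe 4,5,1 -> slot 1
539: h=4, probe 4,5,1,6 -> slot 6
Table: [-, 896, -, -, 448, 511, 539]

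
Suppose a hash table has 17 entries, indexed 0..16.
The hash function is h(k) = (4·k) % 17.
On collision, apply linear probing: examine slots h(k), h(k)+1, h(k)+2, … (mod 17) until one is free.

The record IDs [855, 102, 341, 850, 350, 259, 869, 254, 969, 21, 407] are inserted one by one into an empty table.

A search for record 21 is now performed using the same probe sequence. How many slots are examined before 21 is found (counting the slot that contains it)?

Insert 855: h=3, slot 3 empty → index 3.
Insert 102: h=0, slot 0 empty → index 0.
Insert 341: h=4, slot 4 empty → index 4.
Insert 850: h=0, slot 0 occupied → index 1.
Insert 350: h=6, slot 6 empty → index 6.
Insert 259: h=16, slot 16 empty → index 16.
Insert 869: h=8, slot 8 empty → index 8.
Insert 254: h=13, slot 13 empty → index 13.
Insert 969: h=0, slots 0,1 occupied → index 2.
Insert 21: h=16, slots 16,0,1,2,3,4 occupied → index 5.
Insert 407: h=13, slot 13 occupied → index 14.
Table: [102, 850, 969, 855, 341, 21, 350, _, 869, _, _, _, _, 254, 407, _, 259]
Lookup 21: h=16, probe 16,0,1,2,3,4,5 → found at 5.

7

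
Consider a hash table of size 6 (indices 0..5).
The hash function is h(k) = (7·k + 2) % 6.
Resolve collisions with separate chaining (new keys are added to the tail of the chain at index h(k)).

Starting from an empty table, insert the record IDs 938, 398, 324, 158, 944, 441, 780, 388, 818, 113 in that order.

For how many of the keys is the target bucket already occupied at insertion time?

5

Insert 938: h=4, bucket 4 empty -> new chain.
Insert 398: h=4, bucket 4 nonempty -> append to chain.
Insert 324: h=2, bucket 2 empty -> new chain.
Insert 158: h=4, bucket 4 nonempty -> append to chain.
Insert 944: h=4, bucket 4 nonempty -> append to chain.
Insert 441: h=5, bucket 5 empty -> new chain.
Insert 780: h=2, bucket 2 nonempty -> append to chain.
Insert 388: h=0, bucket 0 empty -> new chain.
Insert 818: h=4, bucket 4 nonempty -> append to chain.
Insert 113: h=1, bucket 1 empty -> new chain.
Final buckets:
0: 388
1: 113
2: 324 -> 780
3: —
4: 938 -> 398 -> 158 -> 944 -> 818
5: 441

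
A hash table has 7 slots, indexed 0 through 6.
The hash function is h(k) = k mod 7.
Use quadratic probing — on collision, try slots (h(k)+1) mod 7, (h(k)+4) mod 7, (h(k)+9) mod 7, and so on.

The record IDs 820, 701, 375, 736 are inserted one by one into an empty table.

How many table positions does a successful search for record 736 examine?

3

Insert 820: h=1, slot 1 empty → index 1.
Insert 701: h=1, slot 1 occupied → index 2.
Insert 375: h=4, slot 4 empty → index 4.
Insert 736: h=1, slots 1,2 occupied → index 5.
Table: [—, 820, 701, —, 375, 736, —]
Lookup 736: h=1, probe 1,2,5 → found at 5.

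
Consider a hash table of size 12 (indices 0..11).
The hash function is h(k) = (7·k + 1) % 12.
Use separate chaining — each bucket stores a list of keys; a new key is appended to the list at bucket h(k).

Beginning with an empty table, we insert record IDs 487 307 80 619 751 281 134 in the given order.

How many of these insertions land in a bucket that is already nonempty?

3

Insert 487: h=2, bucket 2 empty -> new chain.
Insert 307: h=2, bucket 2 nonempty -> append to chain.
Insert 80: h=9, bucket 9 empty -> new chain.
Insert 619: h=2, bucket 2 nonempty -> append to chain.
Insert 751: h=2, bucket 2 nonempty -> append to chain.
Insert 281: h=0, bucket 0 empty -> new chain.
Insert 134: h=3, bucket 3 empty -> new chain.
Final buckets:
0: 281
1: ∅
2: 487 -> 307 -> 619 -> 751
3: 134
4: ∅
5: ∅
6: ∅
7: ∅
8: ∅
9: 80
10: ∅
11: ∅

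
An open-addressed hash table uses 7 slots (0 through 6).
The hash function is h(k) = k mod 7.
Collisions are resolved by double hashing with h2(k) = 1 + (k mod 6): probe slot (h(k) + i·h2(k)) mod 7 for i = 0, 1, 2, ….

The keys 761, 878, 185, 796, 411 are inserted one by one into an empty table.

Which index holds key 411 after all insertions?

761 hashes to 5; slot 5 is free → place at 5.
878 hashes to 3; slot 3 is free → place at 3.
185 hashes to 3, h2=6; 3 taken → place at 2.
796 hashes to 5, h2=5; 5,3 taken → place at 1.
411 hashes to 5, h2=4; 5,2 taken → place at 6.
Table: [-, 796, 185, 878, -, 761, 411]

6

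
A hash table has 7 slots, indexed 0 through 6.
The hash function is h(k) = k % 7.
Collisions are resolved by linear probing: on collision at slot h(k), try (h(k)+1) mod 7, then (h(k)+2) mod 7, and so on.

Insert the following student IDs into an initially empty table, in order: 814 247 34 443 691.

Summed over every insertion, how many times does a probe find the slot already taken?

3

814: h=2 => slot 2
247: h=2, probe 2,3 => slot 3
34: h=6 => slot 6
443: h=2, probe 2,3,4 => slot 4
691: h=5 => slot 5
Table: [—, —, 814, 247, 443, 691, 34]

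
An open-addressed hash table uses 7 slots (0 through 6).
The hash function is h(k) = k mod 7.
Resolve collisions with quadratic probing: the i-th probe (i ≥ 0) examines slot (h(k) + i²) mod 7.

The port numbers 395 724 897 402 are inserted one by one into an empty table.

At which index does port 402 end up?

395: h=3 -> slot 3
724: h=3, probe 3,4 -> slot 4
897: h=1 -> slot 1
402: h=3, probe 3,4,0 -> slot 0
Table: [402, 897, -, 395, 724, -, -]

0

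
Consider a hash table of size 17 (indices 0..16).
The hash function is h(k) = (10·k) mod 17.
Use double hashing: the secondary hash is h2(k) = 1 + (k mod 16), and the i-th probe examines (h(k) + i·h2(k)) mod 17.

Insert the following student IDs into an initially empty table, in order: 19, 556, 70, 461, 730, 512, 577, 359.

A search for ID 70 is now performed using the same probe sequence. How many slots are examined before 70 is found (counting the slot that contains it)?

19 hashes to 3; slot 3 is free -> place at 3.
556 hashes to 1; slot 1 is free -> place at 1.
70 hashes to 3, h2=7; 3 taken -> place at 10.
461 hashes to 3, h2=14; 3 taken -> place at 0.
730 hashes to 7; slot 7 is free -> place at 7.
512 hashes to 3, h2=1; 3 taken -> place at 4.
577 hashes to 7, h2=2; 7 taken -> place at 9.
359 hashes to 3, h2=8; 3 taken -> place at 11.
Table: [461, 556, ., 19, 512, ., ., 730, ., 577, 70, 359, ., ., ., ., .]
Lookup 70: h=3, h2=7, probe 3,10 → found at 10.

2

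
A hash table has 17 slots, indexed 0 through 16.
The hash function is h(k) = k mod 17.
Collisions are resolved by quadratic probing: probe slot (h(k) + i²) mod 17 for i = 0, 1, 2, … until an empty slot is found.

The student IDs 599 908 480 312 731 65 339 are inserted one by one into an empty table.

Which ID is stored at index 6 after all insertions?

599 hashes to 4; slot 4 is free → place at 4.
908 hashes to 7; slot 7 is free → place at 7.
480 hashes to 4; 4 taken → place at 5.
312 hashes to 6; slot 6 is free → place at 6.
731 hashes to 0; slot 0 is free → place at 0.
65 hashes to 14; slot 14 is free → place at 14.
339 hashes to 16; slot 16 is free → place at 16.
Table: [731, —, —, —, 599, 480, 312, 908, —, —, —, —, —, —, 65, —, 339]

312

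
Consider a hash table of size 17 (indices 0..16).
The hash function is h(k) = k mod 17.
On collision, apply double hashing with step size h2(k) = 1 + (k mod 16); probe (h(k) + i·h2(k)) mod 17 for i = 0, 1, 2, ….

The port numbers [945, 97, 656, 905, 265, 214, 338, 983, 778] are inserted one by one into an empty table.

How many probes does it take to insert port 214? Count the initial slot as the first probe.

2

Insert 945: h=10, slot 10 empty => index 10.
Insert 97: h=12, slot 12 empty => index 12.
Insert 656: h=10, h2=1, slot 10 occupied => index 11.
Insert 905: h=4, slot 4 empty => index 4.
Insert 265: h=10, h2=10, slot 10 occupied => index 3.
Insert 214: h=10, h2=7, slot 10 occupied => index 0.
Insert 338: h=15, slot 15 empty => index 15.
Insert 983: h=14, slot 14 empty => index 14.
Insert 778: h=13, slot 13 empty => index 13.
Table: [214, ., ., 265, 905, ., ., ., ., ., 945, 656, 97, 778, 983, 338, .]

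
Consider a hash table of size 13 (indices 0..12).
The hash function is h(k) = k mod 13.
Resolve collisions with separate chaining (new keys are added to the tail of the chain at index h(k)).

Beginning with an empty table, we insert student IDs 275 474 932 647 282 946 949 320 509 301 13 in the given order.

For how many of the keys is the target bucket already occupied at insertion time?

275 -> bucket 2
474 -> bucket 6
932 -> bucket 9
647 -> bucket 10
282 -> bucket 9 (collision)
946 -> bucket 10 (collision)
949 -> bucket 0
320 -> bucket 8
509 -> bucket 2 (collision)
301 -> bucket 2 (collision)
13 -> bucket 0 (collision)
Final buckets:
0: 949 -> 13
1: ∅
2: 275 -> 509 -> 301
3: ∅
4: ∅
5: ∅
6: 474
7: ∅
8: 320
9: 932 -> 282
10: 647 -> 946
11: ∅
12: ∅

5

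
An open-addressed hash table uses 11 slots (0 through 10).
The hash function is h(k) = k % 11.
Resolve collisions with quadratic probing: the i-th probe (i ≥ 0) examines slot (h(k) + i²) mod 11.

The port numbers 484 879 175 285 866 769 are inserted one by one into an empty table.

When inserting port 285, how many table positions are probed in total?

4

Insert 484: h=0, slot 0 empty => index 0.
Insert 879: h=10, slot 10 empty => index 10.
Insert 175: h=10, slots 10,0 occupied => index 3.
Insert 285: h=10, slots 10,0,3 occupied => index 8.
Insert 866: h=8, slot 8 occupied => index 9.
Insert 769: h=10, slots 10,0,3,8 occupied => index 4.
Table: [484, _, _, 175, 769, _, _, _, 285, 866, 879]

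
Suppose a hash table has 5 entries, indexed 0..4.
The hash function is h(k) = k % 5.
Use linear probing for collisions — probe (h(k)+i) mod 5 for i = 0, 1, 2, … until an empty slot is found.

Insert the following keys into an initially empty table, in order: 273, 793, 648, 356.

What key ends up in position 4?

793

Insert 273: h=3, slot 3 empty → index 3.
Insert 793: h=3, slot 3 occupied → index 4.
Insert 648: h=3, slots 3,4 occupied → index 0.
Insert 356: h=1, slot 1 empty → index 1.
Table: [648, 356, -, 273, 793]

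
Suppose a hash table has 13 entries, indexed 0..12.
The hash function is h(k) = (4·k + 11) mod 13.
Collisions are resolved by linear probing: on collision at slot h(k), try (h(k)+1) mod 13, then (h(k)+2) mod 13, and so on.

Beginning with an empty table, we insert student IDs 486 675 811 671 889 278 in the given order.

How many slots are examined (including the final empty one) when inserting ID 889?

486: h=5 → slot 5
675: h=7 → slot 7
811: h=5, probe 5,6 → slot 6
671: h=4 → slot 4
889: h=5, probe 5,6,7,8 → slot 8
278: h=5, probe 5,6,7,8,9 → slot 9
Table: [-, -, -, -, 671, 486, 811, 675, 889, 278, -, -, -]

4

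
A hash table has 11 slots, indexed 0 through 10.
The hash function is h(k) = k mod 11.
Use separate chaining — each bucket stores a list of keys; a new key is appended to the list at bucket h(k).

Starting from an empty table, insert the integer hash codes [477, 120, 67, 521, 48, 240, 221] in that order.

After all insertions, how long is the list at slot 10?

477 → bucket 4
120 → bucket 10
67 → bucket 1
521 → bucket 4 (collision)
48 → bucket 4 (collision)
240 → bucket 9
221 → bucket 1 (collision)
Final buckets:
0: .
1: 67 -> 221
2: .
3: .
4: 477 -> 521 -> 48
5: .
6: .
7: .
8: .
9: 240
10: 120

1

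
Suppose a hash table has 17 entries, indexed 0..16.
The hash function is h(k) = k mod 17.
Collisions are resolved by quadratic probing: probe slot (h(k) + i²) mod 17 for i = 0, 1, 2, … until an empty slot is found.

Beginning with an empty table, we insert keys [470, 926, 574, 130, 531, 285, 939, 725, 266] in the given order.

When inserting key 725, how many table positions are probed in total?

Insert 470: h=11, slot 11 empty → index 11.
Insert 926: h=8, slot 8 empty → index 8.
Insert 574: h=13, slot 13 empty → index 13.
Insert 130: h=11, slot 11 occupied → index 12.
Insert 531: h=4, slot 4 empty → index 4.
Insert 285: h=13, slot 13 occupied → index 14.
Insert 939: h=4, slot 4 occupied → index 5.
Insert 725: h=11, slots 11,12 occupied → index 15.
Insert 266: h=11, slots 11,12,15 occupied → index 3.
Table: [—, —, —, 266, 531, 939, —, —, 926, —, —, 470, 130, 574, 285, 725, —]

3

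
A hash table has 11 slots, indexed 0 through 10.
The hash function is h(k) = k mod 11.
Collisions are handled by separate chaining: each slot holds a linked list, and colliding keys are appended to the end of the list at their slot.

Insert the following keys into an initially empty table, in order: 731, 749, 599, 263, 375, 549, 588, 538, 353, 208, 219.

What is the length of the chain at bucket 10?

5

731 -> bucket 5
749 -> bucket 1
599 -> bucket 5 (collision)
263 -> bucket 10
375 -> bucket 1 (collision)
549 -> bucket 10 (collision)
588 -> bucket 5 (collision)
538 -> bucket 10 (collision)
353 -> bucket 1 (collision)
208 -> bucket 10 (collision)
219 -> bucket 10 (collision)
Final buckets:
0: ∅
1: 749 -> 375 -> 353
2: ∅
3: ∅
4: ∅
5: 731 -> 599 -> 588
6: ∅
7: ∅
8: ∅
9: ∅
10: 263 -> 549 -> 538 -> 208 -> 219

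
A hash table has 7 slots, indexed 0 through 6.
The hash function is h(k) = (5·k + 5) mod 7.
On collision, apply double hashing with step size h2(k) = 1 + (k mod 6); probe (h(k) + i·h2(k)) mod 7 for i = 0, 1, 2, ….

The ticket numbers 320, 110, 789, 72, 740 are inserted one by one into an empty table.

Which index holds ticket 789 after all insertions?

320: h=2 -> slot 2
110: h=2, h2=3, probe 2,5 -> slot 5
789: h=2, h2=4, probe 2,6 -> slot 6
72: h=1 -> slot 1
740: h=2, h2=3, probe 2,5,1,4 -> slot 4
Table: [-, 72, 320, -, 740, 110, 789]

6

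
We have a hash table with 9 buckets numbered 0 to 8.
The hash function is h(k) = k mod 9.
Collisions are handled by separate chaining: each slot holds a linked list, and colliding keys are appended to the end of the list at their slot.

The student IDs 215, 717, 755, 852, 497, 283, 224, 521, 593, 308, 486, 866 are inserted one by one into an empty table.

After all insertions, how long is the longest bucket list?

5

215 → bucket 8
717 → bucket 6
755 → bucket 8 (collision)
852 → bucket 6 (collision)
497 → bucket 2
283 → bucket 4
224 → bucket 8 (collision)
521 → bucket 8 (collision)
593 → bucket 8 (collision)
308 → bucket 2 (collision)
486 → bucket 0
866 → bucket 2 (collision)
Final buckets:
0: 486
1: -
2: 497 -> 308 -> 866
3: -
4: 283
5: -
6: 717 -> 852
7: -
8: 215 -> 755 -> 224 -> 521 -> 593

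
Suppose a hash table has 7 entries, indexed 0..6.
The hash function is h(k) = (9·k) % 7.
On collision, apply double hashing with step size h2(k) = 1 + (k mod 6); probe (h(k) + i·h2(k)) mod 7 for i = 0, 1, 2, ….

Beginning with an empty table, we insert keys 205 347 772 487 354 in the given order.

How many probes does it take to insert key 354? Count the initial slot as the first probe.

5

205: h=4 → slot 4
347: h=1 → slot 1
772: h=4, h2=5, probe 4,2 → slot 2
487: h=1, h2=2, probe 1,3 → slot 3
354: h=1, h2=1, probe 1,2,3,4,5 → slot 5
Table: [-, 347, 772, 487, 205, 354, -]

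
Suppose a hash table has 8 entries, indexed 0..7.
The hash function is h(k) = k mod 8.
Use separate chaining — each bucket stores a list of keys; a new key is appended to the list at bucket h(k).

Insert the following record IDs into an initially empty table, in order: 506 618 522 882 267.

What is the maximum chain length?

4

Insert 506: h=2, bucket 2 empty -> new chain.
Insert 618: h=2, bucket 2 nonempty -> append to chain.
Insert 522: h=2, bucket 2 nonempty -> append to chain.
Insert 882: h=2, bucket 2 nonempty -> append to chain.
Insert 267: h=3, bucket 3 empty -> new chain.
Final buckets:
0: -
1: -
2: 506 -> 618 -> 522 -> 882
3: 267
4: -
5: -
6: -
7: -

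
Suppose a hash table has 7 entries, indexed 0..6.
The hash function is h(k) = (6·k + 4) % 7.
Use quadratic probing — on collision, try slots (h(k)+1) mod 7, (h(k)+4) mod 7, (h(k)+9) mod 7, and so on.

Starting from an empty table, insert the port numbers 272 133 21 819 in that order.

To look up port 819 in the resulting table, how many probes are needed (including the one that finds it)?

272 hashes to 5; slot 5 is free => place at 5.
133 hashes to 4; slot 4 is free => place at 4.
21 hashes to 4; 4,5 taken => place at 1.
819 hashes to 4; 4,5,1 taken => place at 6.
Table: [∅, 21, ∅, ∅, 133, 272, 819]
Lookup 819: h=4, probe 4,5,1,6 → found at 6.

4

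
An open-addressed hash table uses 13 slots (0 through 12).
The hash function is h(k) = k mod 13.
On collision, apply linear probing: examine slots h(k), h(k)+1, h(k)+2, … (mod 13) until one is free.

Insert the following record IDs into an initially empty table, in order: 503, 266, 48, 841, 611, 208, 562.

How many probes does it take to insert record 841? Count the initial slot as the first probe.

503 hashes to 9; slot 9 is free => place at 9.
266 hashes to 6; slot 6 is free => place at 6.
48 hashes to 9; 9 taken => place at 10.
841 hashes to 9; 9,10 taken => place at 11.
611 hashes to 0; slot 0 is free => place at 0.
208 hashes to 0; 0 taken => place at 1.
562 hashes to 3; slot 3 is free => place at 3.
Table: [611, 208, —, 562, —, —, 266, —, —, 503, 48, 841, —]

3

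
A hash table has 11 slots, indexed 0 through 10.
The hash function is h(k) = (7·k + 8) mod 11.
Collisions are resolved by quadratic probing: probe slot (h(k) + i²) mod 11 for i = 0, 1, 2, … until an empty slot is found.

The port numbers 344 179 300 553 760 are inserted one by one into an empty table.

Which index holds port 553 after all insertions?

344 hashes to 7; slot 7 is free => place at 7.
179 hashes to 7; 7 taken => place at 8.
300 hashes to 7; 7,8 taken => place at 0.
553 hashes to 7; 7,8,0 taken => place at 5.
760 hashes to 4; slot 4 is free => place at 4.
Table: [300, -, -, -, 760, 553, -, 344, 179, -, -]

5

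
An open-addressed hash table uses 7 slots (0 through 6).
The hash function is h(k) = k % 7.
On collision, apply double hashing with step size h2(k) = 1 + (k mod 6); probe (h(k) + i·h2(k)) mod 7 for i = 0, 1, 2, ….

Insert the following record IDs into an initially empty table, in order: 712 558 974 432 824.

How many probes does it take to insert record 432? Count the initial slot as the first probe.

3

712: h=5 => slot 5
558: h=5, h2=1, probe 5,6 => slot 6
974: h=1 => slot 1
432: h=5, h2=1, probe 5,6,0 => slot 0
824: h=5, h2=3, probe 5,1,4 => slot 4
Table: [432, 974, -, -, 824, 712, 558]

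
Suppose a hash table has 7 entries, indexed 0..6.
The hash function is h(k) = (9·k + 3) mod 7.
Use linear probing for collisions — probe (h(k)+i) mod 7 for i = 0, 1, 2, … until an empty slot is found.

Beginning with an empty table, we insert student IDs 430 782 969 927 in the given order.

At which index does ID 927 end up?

430: h=2 -> slot 2
782: h=6 -> slot 6
969: h=2, probe 2,3 -> slot 3
927: h=2, probe 2,3,4 -> slot 4
Table: [_, _, 430, 969, 927, _, 782]

4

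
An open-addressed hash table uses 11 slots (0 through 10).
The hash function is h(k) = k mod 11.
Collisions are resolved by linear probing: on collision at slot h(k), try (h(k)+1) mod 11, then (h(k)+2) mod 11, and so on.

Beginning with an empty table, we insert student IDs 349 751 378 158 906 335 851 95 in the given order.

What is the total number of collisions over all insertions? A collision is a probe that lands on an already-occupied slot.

13

349: h=8 → slot 8
751: h=3 → slot 3
378: h=4 → slot 4
158: h=4, probe 4,5 → slot 5
906: h=4, probe 4,5,6 → slot 6
335: h=5, probe 5,6,7 → slot 7
851: h=4, probe 4,5,6,7,8,9 → slot 9
95: h=7, probe 7,8,9,10 → slot 10
Table: [∅, ∅, ∅, 751, 378, 158, 906, 335, 349, 851, 95]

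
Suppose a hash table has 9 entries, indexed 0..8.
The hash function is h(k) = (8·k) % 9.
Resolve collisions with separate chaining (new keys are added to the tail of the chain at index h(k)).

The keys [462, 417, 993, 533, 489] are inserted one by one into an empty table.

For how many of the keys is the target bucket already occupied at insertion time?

Insert 462: h=6, bucket 6 empty -> new chain.
Insert 417: h=6, bucket 6 nonempty -> append to chain.
Insert 993: h=6, bucket 6 nonempty -> append to chain.
Insert 533: h=7, bucket 7 empty -> new chain.
Insert 489: h=6, bucket 6 nonempty -> append to chain.
Final buckets:
0: -
1: -
2: -
3: -
4: -
5: -
6: 462 -> 417 -> 993 -> 489
7: 533
8: -

3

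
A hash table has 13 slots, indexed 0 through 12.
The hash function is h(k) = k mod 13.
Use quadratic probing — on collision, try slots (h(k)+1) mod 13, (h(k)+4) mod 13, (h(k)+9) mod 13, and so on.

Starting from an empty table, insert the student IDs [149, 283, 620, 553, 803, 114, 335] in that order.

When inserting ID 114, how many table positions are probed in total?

3

149 hashes to 6; slot 6 is free → place at 6.
283 hashes to 10; slot 10 is free → place at 10.
620 hashes to 9; slot 9 is free → place at 9.
553 hashes to 7; slot 7 is free → place at 7.
803 hashes to 10; 10 taken → place at 11.
114 hashes to 10; 10,11 taken → place at 1.
335 hashes to 10; 10,11,1,6 taken → place at 0.
Table: [335, 114, ∅, ∅, ∅, ∅, 149, 553, ∅, 620, 283, 803, ∅]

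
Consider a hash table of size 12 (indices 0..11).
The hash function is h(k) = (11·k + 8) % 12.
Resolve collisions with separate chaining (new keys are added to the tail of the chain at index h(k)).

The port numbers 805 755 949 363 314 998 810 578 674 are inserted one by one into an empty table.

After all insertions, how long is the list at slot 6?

805 -> bucket 7
755 -> bucket 9
949 -> bucket 7 (collision)
363 -> bucket 5
314 -> bucket 6
998 -> bucket 6 (collision)
810 -> bucket 2
578 -> bucket 6 (collision)
674 -> bucket 6 (collision)
Final buckets:
0: -
1: -
2: 810
3: -
4: -
5: 363
6: 314 -> 998 -> 578 -> 674
7: 805 -> 949
8: -
9: 755
10: -
11: -

4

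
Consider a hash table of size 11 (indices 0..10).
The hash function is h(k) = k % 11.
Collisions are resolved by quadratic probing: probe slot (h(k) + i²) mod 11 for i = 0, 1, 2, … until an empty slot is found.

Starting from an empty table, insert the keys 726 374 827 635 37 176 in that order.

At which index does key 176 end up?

9

726: h=0 -> slot 0
374: h=0, probe 0,1 -> slot 1
827: h=2 -> slot 2
635: h=8 -> slot 8
37: h=4 -> slot 4
176: h=0, probe 0,1,4,9 -> slot 9
Table: [726, 374, 827, ., 37, ., ., ., 635, 176, .]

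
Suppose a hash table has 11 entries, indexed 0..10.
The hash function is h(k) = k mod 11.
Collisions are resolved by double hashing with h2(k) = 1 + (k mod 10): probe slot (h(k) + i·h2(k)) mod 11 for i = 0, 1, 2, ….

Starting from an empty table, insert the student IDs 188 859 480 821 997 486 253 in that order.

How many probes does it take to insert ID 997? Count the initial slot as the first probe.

Insert 188: h=1, slot 1 empty → index 1.
Insert 859: h=1, h2=10, slot 1 occupied → index 0.
Insert 480: h=7, slot 7 empty → index 7.
Insert 821: h=7, h2=2, slot 7 occupied → index 9.
Insert 997: h=7, h2=8, slot 7 occupied → index 4.
Insert 486: h=2, slot 2 empty → index 2.
Insert 253: h=0, h2=4, slots 0,4 occupied → index 8.
Table: [859, 188, 486, ∅, 997, ∅, ∅, 480, 253, 821, ∅]

2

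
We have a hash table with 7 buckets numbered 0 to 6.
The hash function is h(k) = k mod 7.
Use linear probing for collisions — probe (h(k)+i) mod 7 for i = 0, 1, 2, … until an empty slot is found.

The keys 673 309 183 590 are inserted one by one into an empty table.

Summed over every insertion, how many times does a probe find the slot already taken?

673: h=1 -> slot 1
309: h=1, probe 1,2 -> slot 2
183: h=1, probe 1,2,3 -> slot 3
590: h=2, probe 2,3,4 -> slot 4
Table: [—, 673, 309, 183, 590, —, —]

5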